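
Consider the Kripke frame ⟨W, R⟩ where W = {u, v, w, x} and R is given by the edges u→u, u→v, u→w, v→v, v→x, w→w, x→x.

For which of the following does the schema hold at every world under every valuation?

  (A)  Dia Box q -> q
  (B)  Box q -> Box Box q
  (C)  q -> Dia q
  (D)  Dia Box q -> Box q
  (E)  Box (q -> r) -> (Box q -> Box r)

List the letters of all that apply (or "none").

C, E

R is reflexive: each world relates to itself.
R is not symmetric: u R v but not v R u.
R is not transitive: u R v and v R x but not u R x.
R is not euclidean: u R v and u R u but not v R u.
(A) Dia Box q -> q (the dual of axiom B) characterises the symmetric frames. R is not symmetric — not valid.
(B) Box q -> Box Box q (axiom 4) characterises the transitive frames. R is not transitive — not valid.
(C) q -> Dia q is the dual of axiom T, which corresponds to reflexivity. R is reflexive — valid.
(D) Dia Box q -> Box q (the dual of axiom 5) characterises the euclidean frames. R is not euclidean — not valid.
(E) this is just K, valid on every normal frame.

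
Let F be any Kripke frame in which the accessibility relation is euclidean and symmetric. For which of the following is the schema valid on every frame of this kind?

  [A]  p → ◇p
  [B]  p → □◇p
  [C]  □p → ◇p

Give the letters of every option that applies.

B

A symmetric euclidean relation is transitive (uRv and vRw give vRu by symmetry, then uRw by the euclidean condition, applied at v).
(A) p → ◇p is the dual of axiom T, which corresponds to reflexivity. Such an R need not be reflexive — not valid.
(B) p → □◇p is axiom B, which corresponds to symmetry. Every such R is symmetric — valid.
(C) □p → ◇p (axiom D) characterises the serial frames. Such an R need not be serial — not valid.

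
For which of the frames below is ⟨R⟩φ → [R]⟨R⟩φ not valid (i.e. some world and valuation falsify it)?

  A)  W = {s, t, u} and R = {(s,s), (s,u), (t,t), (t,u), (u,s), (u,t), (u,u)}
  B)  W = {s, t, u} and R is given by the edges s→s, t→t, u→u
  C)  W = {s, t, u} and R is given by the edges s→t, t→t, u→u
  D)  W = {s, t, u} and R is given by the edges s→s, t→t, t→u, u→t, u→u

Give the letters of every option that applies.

A

The schema ⟨R⟩φ → [R]⟨R⟩φ is axiom 5; it is valid on a frame iff R is euclidean.
(A) R is not euclidean (u R s and u R t but not s R t), so the schema fails here.
(B) R is euclidean (any two R-successors of the same world are R-related), so the schema is valid here.
(C) R is euclidean (any two R-successors of the same world are R-related), so the schema is valid here.
(D) R is euclidean (any two R-successors of the same world are R-related), so the schema is valid here.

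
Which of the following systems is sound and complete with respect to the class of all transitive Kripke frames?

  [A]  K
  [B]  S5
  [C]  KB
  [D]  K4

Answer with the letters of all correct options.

D

(A) K is determined by the class of arbitrary frames.
(B) S5 is determined by the class of reflexive, symmetric, and transitive frames.
(C) KB is determined by the class of symmetric frames.
(D) K4 is determined by exactly this class.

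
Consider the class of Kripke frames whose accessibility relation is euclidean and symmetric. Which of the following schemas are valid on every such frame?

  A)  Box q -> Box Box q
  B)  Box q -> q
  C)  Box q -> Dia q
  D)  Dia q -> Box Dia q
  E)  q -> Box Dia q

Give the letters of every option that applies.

A, D, E

A symmetric euclidean relation is transitive (uRv and vRw give vRu by symmetry, then uRw by the euclidean condition, applied at v).
(A) axiom 4: valid iff R is transitive. Every such R is transitive — valid.
(B) Box q -> q (axiom T) characterises the reflexive frames. Such an R need not be reflexive — not valid.
(C) Box q -> Dia q is axiom D; it is valid on a frame exactly when R is serial. Such an R need not be serial, so not valid.
(D) axiom 5: valid iff R is euclidean. Every such R is euclidean — valid.
(E) q -> Box Dia q is axiom B; it is valid on a frame exactly when R is symmetric. Every such R is symmetric, so valid.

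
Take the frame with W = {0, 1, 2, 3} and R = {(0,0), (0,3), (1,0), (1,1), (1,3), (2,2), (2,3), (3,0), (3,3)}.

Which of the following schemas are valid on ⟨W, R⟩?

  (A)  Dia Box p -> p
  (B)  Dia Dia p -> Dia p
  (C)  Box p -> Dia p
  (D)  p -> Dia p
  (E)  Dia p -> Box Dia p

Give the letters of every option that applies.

C, D

R is reflexive: each world relates to itself.
R is not symmetric: 1 R 0 but not 0 R 1.
R is not transitive: 2 R 3 and 3 R 0 but not 2 R 0.
R is not euclidean: 1 R 0 and 1 R 1 but not 0 R 1.
R is serial: every world has an R-successor.
(A) Dia Box p -> p is the dual of axiom B, which corresponds to symmetry. R is not symmetric — not valid.
(B) Dia Dia p -> Dia p (the dual of axiom 4) characterises the transitive frames. R is not transitive — not valid.
(C) Box p -> Dia p (axiom D) characterises the serial frames. R is serial — valid.
(D) p -> Dia p is the dual of axiom T, which corresponds to reflexivity. R is reflexive — valid.
(E) Dia p -> Box Dia p (axiom 5) characterises the euclidean frames. R is not euclidean — not valid.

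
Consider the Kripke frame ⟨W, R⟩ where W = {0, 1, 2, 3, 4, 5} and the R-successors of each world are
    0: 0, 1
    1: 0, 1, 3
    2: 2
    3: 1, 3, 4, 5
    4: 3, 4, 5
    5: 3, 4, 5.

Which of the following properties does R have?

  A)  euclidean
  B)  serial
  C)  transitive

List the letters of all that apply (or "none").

B

(A) not euclidean: 1 R 0 and 1 R 3 but not 0 R 3.
(B) serial: every world has an R-successor.
(C) not transitive: 0 R 1 and 1 R 3 but not 0 R 3.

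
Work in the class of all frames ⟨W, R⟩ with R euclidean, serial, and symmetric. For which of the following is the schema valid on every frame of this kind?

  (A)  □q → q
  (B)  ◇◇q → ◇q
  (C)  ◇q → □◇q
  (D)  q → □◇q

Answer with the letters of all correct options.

Serial, symmetric and euclidean together give transitive (from symmetry + euclidean) and then reflexive; the relation is an equivalence.
(A) □q → q (axiom T) characterises the reflexive frames. Every such R is reflexive — valid.
(B) ◇◇q → ◇q (the dual of axiom 4) characterises the transitive frames. Every such R is transitive — valid.
(C) axiom 5: valid iff R is euclidean. Every such R is euclidean — valid.
(D) q → □◇q is axiom B, which corresponds to symmetry. Every such R is symmetric — valid.

A, B, C, D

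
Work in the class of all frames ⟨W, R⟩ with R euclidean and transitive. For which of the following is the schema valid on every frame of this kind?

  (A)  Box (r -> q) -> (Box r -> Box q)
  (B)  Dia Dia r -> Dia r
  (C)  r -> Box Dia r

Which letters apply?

(A) Box (r -> q) -> (Box r -> Box q) is the K axiom; it holds on all frames — valid.
(B) Dia Dia r -> Dia r (the dual of axiom 4) characterises the transitive frames. Every such R is transitive — valid.
(C) r -> Box Dia r is axiom B, which corresponds to symmetry. Such an R need not be symmetric — not valid.

A, B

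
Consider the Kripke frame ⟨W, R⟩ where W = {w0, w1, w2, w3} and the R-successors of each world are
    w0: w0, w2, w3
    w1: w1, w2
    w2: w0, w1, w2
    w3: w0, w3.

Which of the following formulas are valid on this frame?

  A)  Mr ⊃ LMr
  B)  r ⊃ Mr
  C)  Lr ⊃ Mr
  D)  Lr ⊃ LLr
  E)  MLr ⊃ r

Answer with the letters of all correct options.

R is reflexive: each world relates to itself.
R is symmetric: every R-edge is matched by its reverse.
R is not transitive: w0 R w2 and w2 R w1 but not w0 R w1.
R is not euclidean: w0 R w2 and w0 R w3 but not w2 R w3.
R is serial: every world has an R-successor.
(A) Mr ⊃ LMr is axiom 5; it is valid on a frame exactly when R is euclidean. R is not euclidean, so not valid.
(B) the dual of axiom T: valid iff R is reflexive. R is reflexive — valid.
(C) axiom D: valid iff R is serial. R is serial — valid.
(D) Lr ⊃ LLr (axiom 4) characterises the transitive frames. R is not transitive — not valid.
(E) MLr ⊃ r is the dual of axiom B; it is valid on a frame exactly when R is symmetric. R is symmetric, so valid.

B, C, E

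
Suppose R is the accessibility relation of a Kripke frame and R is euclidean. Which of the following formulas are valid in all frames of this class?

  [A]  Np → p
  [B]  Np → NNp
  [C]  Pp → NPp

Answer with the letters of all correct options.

C

(A) Np → p is axiom T, which corresponds to reflexivity. Such an R need not be reflexive — not valid.
(B) Np → NNp is axiom 4, which corresponds to transitivity. Such an R need not be transitive — not valid.
(C) Pp → NPp is axiom 5, which corresponds to the euclidean property. Every such R is euclidean — valid.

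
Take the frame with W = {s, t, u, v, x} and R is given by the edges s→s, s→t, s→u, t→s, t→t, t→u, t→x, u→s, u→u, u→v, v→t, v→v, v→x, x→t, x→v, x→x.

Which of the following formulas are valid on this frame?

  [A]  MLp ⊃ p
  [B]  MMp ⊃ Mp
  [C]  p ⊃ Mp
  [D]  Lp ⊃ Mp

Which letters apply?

R is reflexive: each world relates to itself.
R is not symmetric: t R u but not u R t.
R is not transitive: s R t and t R x but not s R x.
R is serial: every world has an R-successor.
(A) MLp ⊃ p (the dual of axiom B) characterises the symmetric frames. R is not symmetric — not valid.
(B) the dual of axiom 4: valid iff R is transitive. R is not transitive — not valid.
(C) p ⊃ Mp is the dual of axiom T, which corresponds to reflexivity. R is reflexive — valid.
(D) Lp ⊃ Mp (axiom D) characterises the serial frames. R is serial — valid.

C, D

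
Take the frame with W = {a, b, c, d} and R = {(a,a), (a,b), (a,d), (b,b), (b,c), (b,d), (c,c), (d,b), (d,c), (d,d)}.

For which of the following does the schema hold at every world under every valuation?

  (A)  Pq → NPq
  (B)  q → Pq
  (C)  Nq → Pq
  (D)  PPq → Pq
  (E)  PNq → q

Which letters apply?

R is reflexive: each world relates to itself.
R is not symmetric: a R b but not b R a.
R is not transitive: a R b and b R c but not a R c.
R is not euclidean: a R b and a R a but not b R a.
R is serial: every world has an R-successor.
(A) axiom 5: valid iff R is euclidean. R is not euclidean — not valid.
(B) q → Pq (the dual of axiom T) characterises the reflexive frames. R is reflexive — valid.
(C) axiom D: valid iff R is serial. R is serial — valid.
(D) PPq → Pq is the dual of axiom 4; it is valid on a frame exactly when R is transitive. R is not transitive, so not valid.
(E) PNq → q (the dual of axiom B) characterises the symmetric frames. R is not symmetric — not valid.

B, C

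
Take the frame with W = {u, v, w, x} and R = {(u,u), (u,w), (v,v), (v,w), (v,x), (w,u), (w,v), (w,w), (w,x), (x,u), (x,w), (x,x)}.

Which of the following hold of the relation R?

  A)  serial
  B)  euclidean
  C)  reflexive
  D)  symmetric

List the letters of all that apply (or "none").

(A) serial: every world has an R-successor.
(B) not euclidean: v R x and v R v but not x R v.
(C) reflexive: each world relates to itself.
(D) not symmetric: v R x but not x R v.

A, C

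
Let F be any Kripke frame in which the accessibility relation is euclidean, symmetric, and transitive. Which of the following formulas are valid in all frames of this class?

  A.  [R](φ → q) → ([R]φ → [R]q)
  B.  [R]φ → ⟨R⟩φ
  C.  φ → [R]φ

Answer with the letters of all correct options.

(A) [R](φ → q) → ([R]φ → [R]q) is the K axiom; it holds on all frames — valid.
(B) [R]φ → ⟨R⟩φ is axiom D; it is valid on a frame exactly when R is serial. Such an R need not be serial, so not valid.
(C) φ → [R]φ is valid only on frames where every R-edge is a self-loop. Such an R need not be a subset of the identity — not valid.

A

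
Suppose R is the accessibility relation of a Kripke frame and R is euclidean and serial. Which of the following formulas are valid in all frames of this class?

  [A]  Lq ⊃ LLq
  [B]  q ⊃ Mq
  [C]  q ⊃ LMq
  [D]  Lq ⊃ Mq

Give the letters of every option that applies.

(A) Lq ⊃ LLq is axiom 4; it is valid on a frame exactly when R is transitive. Such an R need not be transitive, so not valid.
(B) q ⊃ Mq is the dual of axiom T, which corresponds to reflexivity. Such an R need not be reflexive — not valid.
(C) q ⊃ LMq is axiom B; it is valid on a frame exactly when R is symmetric. Such an R need not be symmetric, so not valid.
(D) axiom D: valid iff R is serial. Every such R is serial — valid.

D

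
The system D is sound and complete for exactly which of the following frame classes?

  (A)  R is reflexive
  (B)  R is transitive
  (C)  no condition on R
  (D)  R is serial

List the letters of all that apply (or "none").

D

(A) this class determines T (= KT), not D.
(B) this class determines K4, not D.
(C) this class determines K, not D.
(D) D is sound and complete for exactly this class.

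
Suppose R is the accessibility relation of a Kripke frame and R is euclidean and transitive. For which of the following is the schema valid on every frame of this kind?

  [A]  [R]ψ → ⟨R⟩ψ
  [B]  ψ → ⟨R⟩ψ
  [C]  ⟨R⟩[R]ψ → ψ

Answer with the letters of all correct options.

none

(A) [R]ψ → ⟨R⟩ψ is axiom D, which corresponds to seriality. Such an R need not be serial — not valid.
(B) ψ → ⟨R⟩ψ (the dual of axiom T) characterises the reflexive frames. Such an R need not be reflexive — not valid.
(C) ⟨R⟩[R]ψ → ψ (the dual of axiom B) characterises the symmetric frames. Such an R need not be symmetric — not valid.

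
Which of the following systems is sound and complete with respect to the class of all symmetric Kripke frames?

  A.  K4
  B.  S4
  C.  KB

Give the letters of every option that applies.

(A) K4 is determined by the class of transitive frames.
(B) S4 is determined by the class of reflexive and transitive frames.
(C) KB is determined by exactly this class.

C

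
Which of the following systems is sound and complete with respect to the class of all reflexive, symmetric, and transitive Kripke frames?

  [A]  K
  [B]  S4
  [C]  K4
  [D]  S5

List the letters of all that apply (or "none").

(A) K is determined by the class of arbitrary frames.
(B) S4 is determined by the class of reflexive and transitive frames.
(C) K4 is determined by the class of transitive frames.
(D) S5 is determined by exactly this class.

D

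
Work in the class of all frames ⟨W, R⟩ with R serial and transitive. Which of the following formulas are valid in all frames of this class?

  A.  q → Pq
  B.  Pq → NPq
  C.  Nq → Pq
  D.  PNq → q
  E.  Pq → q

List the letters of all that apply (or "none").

C

(A) q → Pq is the dual of axiom T, which corresponds to reflexivity. Such an R need not be reflexive — not valid.
(B) axiom 5: valid iff R is euclidean. Such an R need not be euclidean — not valid.
(C) axiom D: valid iff R is serial. Every such R is serial — valid.
(D) PNq → q (the dual of axiom B) characterises the symmetric frames. Such an R need not be symmetric — not valid.
(E) Pq → q is valid only on frames where every R-edge is a self-loop. Such an R need not be a subset of the identity — not valid.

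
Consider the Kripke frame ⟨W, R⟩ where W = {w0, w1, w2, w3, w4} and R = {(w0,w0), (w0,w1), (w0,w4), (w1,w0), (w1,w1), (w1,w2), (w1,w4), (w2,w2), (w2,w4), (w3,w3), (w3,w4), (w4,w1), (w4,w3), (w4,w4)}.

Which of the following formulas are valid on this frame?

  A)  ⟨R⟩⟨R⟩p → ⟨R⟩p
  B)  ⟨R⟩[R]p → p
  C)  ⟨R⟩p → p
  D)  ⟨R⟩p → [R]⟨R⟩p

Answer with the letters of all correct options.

none

R is not symmetric: w0 R w4 but not w4 R w0.
R is not transitive: w0 R w1 and w1 R w2 but not w0 R w2.
R is not euclidean: w0 R w4 and w0 R w0 but not w4 R w0.
R is not a subset of the identity: w0 R w1 with w0 ≠ w1.
(A) ⟨R⟩⟨R⟩p → ⟨R⟩p is the dual of axiom 4, which corresponds to transitivity. R is not transitive — not valid.
(B) ⟨R⟩[R]p → p is the dual of axiom B, which corresponds to symmetry. R is not symmetric — not valid.
(C) ⟨R⟩p → p is the converse of T; it holds exactly when R ⊆ identity. Here R ⊄ identity — not valid.
(D) ⟨R⟩p → [R]⟨R⟩p is axiom 5, which corresponds to the euclidean property. R is not euclidean — not valid.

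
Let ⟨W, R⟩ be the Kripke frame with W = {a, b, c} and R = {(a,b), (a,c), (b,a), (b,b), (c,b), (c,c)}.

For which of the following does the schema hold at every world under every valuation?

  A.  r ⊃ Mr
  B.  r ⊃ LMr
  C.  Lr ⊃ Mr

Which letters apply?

C

R is not reflexive: not a R a.
R is not symmetric: a R c but not c R a.
R is serial: every world has an R-successor.
(A) r ⊃ Mr (the dual of axiom T) characterises the reflexive frames. R is not reflexive — not valid.
(B) r ⊃ LMr is axiom B; it is valid on a frame exactly when R is symmetric. R is not symmetric, so not valid.
(C) Lr ⊃ Mr (axiom D) characterises the serial frames. R is serial — valid.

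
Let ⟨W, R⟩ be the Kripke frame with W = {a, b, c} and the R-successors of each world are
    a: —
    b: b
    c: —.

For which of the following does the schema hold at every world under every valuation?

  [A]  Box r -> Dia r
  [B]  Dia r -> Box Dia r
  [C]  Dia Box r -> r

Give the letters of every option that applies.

B, C

R is symmetric: every R-edge is matched by its reverse.
R is euclidean: any two R-successors of the same world are R-related.
R is not serial: a has no R-successor.
(A) Box r -> Dia r is axiom D; it is valid on a frame exactly when R is serial. R is not serial, so not valid.
(B) Dia r -> Box Dia r is axiom 5; it is valid on a frame exactly when R is euclidean. R is euclidean, so valid.
(C) Dia Box r -> r is the dual of axiom B, which corresponds to symmetry. R is symmetric — valid.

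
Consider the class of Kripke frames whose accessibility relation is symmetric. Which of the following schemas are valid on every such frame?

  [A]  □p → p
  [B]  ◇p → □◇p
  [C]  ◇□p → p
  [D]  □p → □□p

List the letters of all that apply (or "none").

C

(A) □p → p is axiom T; it is valid on a frame exactly when R is reflexive. Such an R need not be reflexive, so not valid.
(B) ◇p → □◇p is axiom 5; it is valid on a frame exactly when R is euclidean. Such an R need not be euclidean, so not valid.
(C) ◇□p → p (the dual of axiom B) characterises the symmetric frames. Every such R is symmetric — valid.
(D) □p → □□p is axiom 4, which corresponds to transitivity. Such an R need not be transitive — not valid.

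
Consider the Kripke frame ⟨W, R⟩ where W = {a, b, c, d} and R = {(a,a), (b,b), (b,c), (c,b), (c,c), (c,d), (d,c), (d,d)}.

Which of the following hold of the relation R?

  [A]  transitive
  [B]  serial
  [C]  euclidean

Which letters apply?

(A) not transitive: b R c and c R d but not b R d.
(B) serial: every world has an R-successor.
(C) not euclidean: c R b and c R d but not b R d.

B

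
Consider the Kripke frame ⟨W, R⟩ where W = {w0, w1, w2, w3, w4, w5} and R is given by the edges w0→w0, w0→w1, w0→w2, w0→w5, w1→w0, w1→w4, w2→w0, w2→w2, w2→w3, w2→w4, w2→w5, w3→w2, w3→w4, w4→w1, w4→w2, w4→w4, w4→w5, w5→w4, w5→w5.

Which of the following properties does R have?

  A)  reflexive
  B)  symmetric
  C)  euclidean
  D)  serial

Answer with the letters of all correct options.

D

(A) not reflexive: not w1 R w1.
(B) not symmetric: w0 R w5 but not w5 R w0.
(C) not euclidean: w0 R w1 and w0 R w2 but not w1 R w2.
(D) serial: every world has an R-successor.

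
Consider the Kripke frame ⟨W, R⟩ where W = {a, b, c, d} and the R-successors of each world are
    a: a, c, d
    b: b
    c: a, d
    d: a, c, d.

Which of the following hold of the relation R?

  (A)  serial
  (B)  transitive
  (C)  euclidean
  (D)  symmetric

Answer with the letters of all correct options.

A, D

(A) serial: every world has an R-successor.
(B) not transitive: c R a and a R c but not c R c.
(C) not euclidean: a R c and a R c but not c R c.
(D) symmetric: every R-edge is matched by its reverse.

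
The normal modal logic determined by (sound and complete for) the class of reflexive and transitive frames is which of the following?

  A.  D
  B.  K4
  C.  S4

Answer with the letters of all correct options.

(A) D is determined by the class of serial frames.
(B) K4 is determined by the class of transitive frames.
(C) S4 is determined by exactly this class.

C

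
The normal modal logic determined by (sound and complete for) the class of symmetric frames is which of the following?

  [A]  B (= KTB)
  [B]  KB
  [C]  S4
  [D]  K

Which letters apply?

B

(A) B (= KTB) is determined by the class of reflexive and symmetric frames.
(B) KB is determined by exactly this class.
(C) S4 is determined by the class of reflexive and transitive frames.
(D) K is determined by the class of arbitrary frames.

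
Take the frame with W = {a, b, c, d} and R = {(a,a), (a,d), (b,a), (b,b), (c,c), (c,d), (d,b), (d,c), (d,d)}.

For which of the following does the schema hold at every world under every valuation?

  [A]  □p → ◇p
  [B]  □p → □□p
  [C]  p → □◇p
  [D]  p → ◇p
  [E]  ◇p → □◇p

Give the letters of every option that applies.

A, D

R is reflexive: each world relates to itself.
R is not symmetric: a R d but not d R a.
R is not transitive: a R d and d R b but not a R b.
R is not euclidean: a R d and a R a but not d R a.
R is serial: every world has an R-successor.
(A) □p → ◇p is axiom D, which corresponds to seriality. R is serial — valid.
(B) axiom 4: valid iff R is transitive. R is not transitive — not valid.
(C) p → □◇p is axiom B; it is valid on a frame exactly when R is symmetric. R is not symmetric, so not valid.
(D) p → ◇p (the dual of axiom T) characterises the reflexive frames. R is reflexive — valid.
(E) ◇p → □◇p is axiom 5; it is valid on a frame exactly when R is euclidean. R is not euclidean, so not valid.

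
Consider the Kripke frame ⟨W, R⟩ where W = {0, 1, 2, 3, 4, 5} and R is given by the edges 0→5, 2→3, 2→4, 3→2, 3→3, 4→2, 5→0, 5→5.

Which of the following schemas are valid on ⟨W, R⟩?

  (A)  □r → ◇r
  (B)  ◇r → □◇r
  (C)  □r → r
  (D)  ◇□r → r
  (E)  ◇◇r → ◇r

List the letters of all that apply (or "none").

R is not reflexive: not 0 R 0.
R is symmetric: every R-edge is matched by its reverse.
R is not transitive: 0 R 5 and 5 R 0 but not 0 R 0.
R is not euclidean: 2 R 3 and 2 R 4 but not 3 R 4.
R is not serial: 1 has no R-successor.
(A) □r → ◇r is axiom D; it is valid on a frame exactly when R is serial. R is not serial, so not valid.
(B) ◇r → □◇r (axiom 5) characterises the euclidean frames. R is not euclidean — not valid.
(C) □r → r (axiom T) characterises the reflexive frames. R is not reflexive — not valid.
(D) ◇□r → r is the dual of axiom B; it is valid on a frame exactly when R is symmetric. R is symmetric, so valid.
(E) the dual of axiom 4: valid iff R is transitive. R is not transitive — not valid.

D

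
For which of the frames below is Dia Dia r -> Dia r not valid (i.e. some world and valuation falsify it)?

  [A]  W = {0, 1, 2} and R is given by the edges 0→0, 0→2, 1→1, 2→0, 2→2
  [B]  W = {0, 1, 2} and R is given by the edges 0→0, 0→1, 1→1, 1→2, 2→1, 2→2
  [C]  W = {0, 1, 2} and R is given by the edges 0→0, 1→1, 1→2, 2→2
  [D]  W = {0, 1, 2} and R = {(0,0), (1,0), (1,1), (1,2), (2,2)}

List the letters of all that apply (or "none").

B

The schema Dia Dia r -> Dia r is the dual of axiom 4; it is valid on a frame iff R is transitive.
(A) R is transitive (R is closed under composition), so the schema is valid here.
(B) R is not transitive (0 R 1 and 1 R 2 but not 0 R 2), so the schema fails here.
(C) R is transitive (R is closed under composition), so the schema is valid here.
(D) R is transitive (R is closed under composition), so the schema is valid here.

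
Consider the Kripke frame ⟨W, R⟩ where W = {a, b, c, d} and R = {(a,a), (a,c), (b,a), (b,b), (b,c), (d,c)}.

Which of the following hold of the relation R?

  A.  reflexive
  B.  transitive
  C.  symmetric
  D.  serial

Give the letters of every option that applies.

(A) not reflexive: not c R c.
(B) transitive: R is closed under composition.
(C) not symmetric: a R c but not c R a.
(D) not serial: c has no R-successor.

B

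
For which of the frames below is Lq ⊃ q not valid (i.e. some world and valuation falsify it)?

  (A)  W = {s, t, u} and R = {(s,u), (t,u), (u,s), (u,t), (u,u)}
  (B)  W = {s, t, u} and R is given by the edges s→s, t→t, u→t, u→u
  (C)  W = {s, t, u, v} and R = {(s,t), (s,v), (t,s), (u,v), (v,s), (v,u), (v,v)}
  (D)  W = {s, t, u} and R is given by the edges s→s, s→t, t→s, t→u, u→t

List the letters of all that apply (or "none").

A, C, D

The schema Lq ⊃ q is axiom T; it is valid on a frame iff R is reflexive.
(A) R is not reflexive (not s R s), so the schema fails here.
(B) R is reflexive (each world relates to itself), so the schema is valid here.
(C) R is not reflexive (not s R s), so the schema fails here.
(D) R is not reflexive (not t R t), so the schema fails here.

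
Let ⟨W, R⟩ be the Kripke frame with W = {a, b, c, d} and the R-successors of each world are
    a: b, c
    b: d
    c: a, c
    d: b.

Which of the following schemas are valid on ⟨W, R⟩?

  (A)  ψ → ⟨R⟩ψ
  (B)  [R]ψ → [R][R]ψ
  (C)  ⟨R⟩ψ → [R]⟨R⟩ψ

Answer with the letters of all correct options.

R is not reflexive: not a R a.
R is not transitive: a R b and b R d but not a R d.
R is not euclidean: a R b and a R c but not b R c.
(A) ψ → ⟨R⟩ψ (the dual of axiom T) characterises the reflexive frames. R is not reflexive — not valid.
(B) [R]ψ → [R][R]ψ (axiom 4) characterises the transitive frames. R is not transitive — not valid.
(C) ⟨R⟩ψ → [R]⟨R⟩ψ (axiom 5) characterises the euclidean frames. R is not euclidean — not valid.

none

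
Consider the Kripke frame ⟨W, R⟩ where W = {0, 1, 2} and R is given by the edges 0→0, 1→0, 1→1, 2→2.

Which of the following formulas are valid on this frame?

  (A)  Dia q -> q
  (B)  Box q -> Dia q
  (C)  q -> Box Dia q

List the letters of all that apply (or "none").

R is not symmetric: 1 R 0 but not 0 R 1.
R is serial: every world has an R-successor.
R is not a subset of the identity: 1 R 0 with 1 ≠ 0.
(A) Dia q -> q is valid only on frames where every R-edge is a self-loop. Here R ⊄ identity — not valid.
(B) Box q -> Dia q (axiom D) characterises the serial frames. R is serial — valid.
(C) q -> Box Dia q is axiom B; it is valid on a frame exactly when R is symmetric. R is not symmetric, so not valid.

B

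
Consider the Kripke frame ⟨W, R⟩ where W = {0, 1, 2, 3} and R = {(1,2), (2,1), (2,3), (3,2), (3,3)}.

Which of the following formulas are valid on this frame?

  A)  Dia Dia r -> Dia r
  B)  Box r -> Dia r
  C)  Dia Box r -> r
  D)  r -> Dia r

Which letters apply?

C

R is not reflexive: not 0 R 0.
R is symmetric: every R-edge is matched by its reverse.
R is not transitive: 1 R 2 and 2 R 1 but not 1 R 1.
R is not serial: 0 has no R-successor.
(A) Dia Dia r -> Dia r is the dual of axiom 4; it is valid on a frame exactly when R is transitive. R is not transitive, so not valid.
(B) Box r -> Dia r is axiom D, which corresponds to seriality. R is not serial — not valid.
(C) Dia Box r -> r is the dual of axiom B; it is valid on a frame exactly when R is symmetric. R is symmetric, so valid.
(D) r -> Dia r is the dual of axiom T, which corresponds to reflexivity. R is not reflexive — not valid.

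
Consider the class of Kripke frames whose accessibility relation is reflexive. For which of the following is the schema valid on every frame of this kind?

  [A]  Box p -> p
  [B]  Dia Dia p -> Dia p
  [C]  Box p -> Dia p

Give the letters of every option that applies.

A, C

A reflexive relation is serial.
(A) Box p -> p is axiom T; it is valid on a frame exactly when R is reflexive. Every such R is reflexive, so valid.
(B) Dia Dia p -> Dia p (the dual of axiom 4) characterises the transitive frames. Such an R need not be transitive — not valid.
(C) Box p -> Dia p (axiom D) characterises the serial frames. Every such R is serial — valid.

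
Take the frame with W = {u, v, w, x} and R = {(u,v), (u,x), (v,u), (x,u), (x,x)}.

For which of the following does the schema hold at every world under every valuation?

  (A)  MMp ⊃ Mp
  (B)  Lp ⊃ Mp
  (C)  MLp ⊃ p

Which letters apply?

C

R is symmetric: every R-edge is matched by its reverse.
R is not transitive: u R v and v R u but not u R u.
R is not serial: w has no R-successor.
(A) MMp ⊃ Mp is the dual of axiom 4, which corresponds to transitivity. R is not transitive — not valid.
(B) axiom D: valid iff R is serial. R is not serial — not valid.
(C) MLp ⊃ p (the dual of axiom B) characterises the symmetric frames. R is symmetric — valid.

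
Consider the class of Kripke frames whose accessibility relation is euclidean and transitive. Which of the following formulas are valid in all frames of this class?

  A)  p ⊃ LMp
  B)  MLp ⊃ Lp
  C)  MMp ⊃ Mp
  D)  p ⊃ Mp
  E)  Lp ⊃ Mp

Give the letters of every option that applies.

(A) p ⊃ LMp (axiom B) characterises the symmetric frames. Such an R need not be symmetric — not valid.
(B) MLp ⊃ Lp is the dual of axiom 5, which corresponds to the euclidean property. Every such R is euclidean — valid.
(C) MMp ⊃ Mp (the dual of axiom 4) characterises the transitive frames. Every such R is transitive — valid.
(D) the dual of axiom T: valid iff R is reflexive. Such an R need not be reflexive — not valid.
(E) axiom D: valid iff R is serial. Such an R need not be serial — not valid.

B, C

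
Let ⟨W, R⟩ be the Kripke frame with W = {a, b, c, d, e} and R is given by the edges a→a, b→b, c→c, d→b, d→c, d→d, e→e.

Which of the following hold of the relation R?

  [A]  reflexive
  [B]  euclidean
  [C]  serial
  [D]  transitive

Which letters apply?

(A) reflexive: each world relates to itself.
(B) not euclidean: d R b and d R c but not b R c.
(C) serial: every world has an R-successor.
(D) transitive: R is closed under composition.

A, C, D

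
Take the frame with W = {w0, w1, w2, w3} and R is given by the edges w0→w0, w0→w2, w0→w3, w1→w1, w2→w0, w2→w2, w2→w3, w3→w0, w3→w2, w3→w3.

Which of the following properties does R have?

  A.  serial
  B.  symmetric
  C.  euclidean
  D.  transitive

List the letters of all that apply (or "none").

(A) serial: every world has an R-successor.
(B) symmetric: every R-edge is matched by its reverse.
(C) euclidean: any two R-successors of the same world are R-related.
(D) transitive: R is closed under composition.

A, B, C, D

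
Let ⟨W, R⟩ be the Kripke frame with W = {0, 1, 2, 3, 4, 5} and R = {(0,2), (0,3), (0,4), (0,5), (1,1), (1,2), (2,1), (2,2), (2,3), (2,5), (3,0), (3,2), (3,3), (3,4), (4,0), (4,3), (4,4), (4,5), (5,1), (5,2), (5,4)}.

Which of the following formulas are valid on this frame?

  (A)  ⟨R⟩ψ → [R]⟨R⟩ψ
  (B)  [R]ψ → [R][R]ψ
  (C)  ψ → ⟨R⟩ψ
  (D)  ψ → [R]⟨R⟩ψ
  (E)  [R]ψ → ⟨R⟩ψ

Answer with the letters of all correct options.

E

R is not reflexive: not 0 R 0.
R is not symmetric: 0 R 2 but not 2 R 0.
R is not transitive: 0 R 2 and 2 R 1 but not 0 R 1.
R is not euclidean: 0 R 2 and 0 R 4 but not 2 R 4.
R is serial: every world has an R-successor.
(A) ⟨R⟩ψ → [R]⟨R⟩ψ is axiom 5, which corresponds to the euclidean property. R is not euclidean — not valid.
(B) [R]ψ → [R][R]ψ is axiom 4; it is valid on a frame exactly when R is transitive. R is not transitive, so not valid.
(C) ψ → ⟨R⟩ψ is the dual of axiom T, which corresponds to reflexivity. R is not reflexive — not valid.
(D) ψ → [R]⟨R⟩ψ (axiom B) characterises the symmetric frames. R is not symmetric — not valid.
(E) [R]ψ → ⟨R⟩ψ is axiom D, which corresponds to seriality. R is serial — valid.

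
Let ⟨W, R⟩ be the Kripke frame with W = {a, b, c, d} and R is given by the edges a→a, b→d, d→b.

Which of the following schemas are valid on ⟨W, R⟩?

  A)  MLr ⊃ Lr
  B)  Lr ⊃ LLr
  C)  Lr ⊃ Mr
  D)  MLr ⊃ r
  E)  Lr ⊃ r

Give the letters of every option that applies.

D

R is not reflexive: not b R b.
R is symmetric: every R-edge is matched by its reverse.
R is not transitive: b R d and d R b but not b R b.
R is not euclidean: b R d and b R d but not d R d.
R is not serial: c has no R-successor.
(A) MLr ⊃ Lr is the dual of axiom 5; it is valid on a frame exactly when R is euclidean. R is not euclidean, so not valid.
(B) Lr ⊃ LLr (axiom 4) characterises the transitive frames. R is not transitive — not valid.
(C) Lr ⊃ Mr is axiom D; it is valid on a frame exactly when R is serial. R is not serial, so not valid.
(D) the dual of axiom B: valid iff R is symmetric. R is symmetric — valid.
(E) Lr ⊃ r is axiom T; it is valid on a frame exactly when R is reflexive. R is not reflexive, so not valid.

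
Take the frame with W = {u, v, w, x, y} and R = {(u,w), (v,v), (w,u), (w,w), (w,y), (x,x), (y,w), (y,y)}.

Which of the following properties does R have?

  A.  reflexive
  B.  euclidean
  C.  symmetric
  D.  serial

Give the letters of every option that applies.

(A) not reflexive: not u R u.
(B) not euclidean: w R u and w R y but not u R y.
(C) symmetric: every R-edge is matched by its reverse.
(D) serial: every world has an R-successor.

C, D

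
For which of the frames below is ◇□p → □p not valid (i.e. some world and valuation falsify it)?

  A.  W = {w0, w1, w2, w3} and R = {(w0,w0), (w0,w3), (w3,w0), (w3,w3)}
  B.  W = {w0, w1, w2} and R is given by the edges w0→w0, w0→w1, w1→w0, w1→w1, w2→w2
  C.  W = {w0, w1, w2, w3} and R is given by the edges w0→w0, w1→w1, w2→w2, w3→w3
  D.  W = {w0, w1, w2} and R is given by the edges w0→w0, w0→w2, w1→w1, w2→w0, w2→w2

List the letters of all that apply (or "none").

The schema ◇□p → □p is the dual of axiom 5; it is valid on a frame iff R is euclidean.
(A) R is euclidean (any two R-successors of the same world are R-related), so the schema is valid here.
(B) R is euclidean (any two R-successors of the same world are R-related), so the schema is valid here.
(C) R is euclidean (any two R-successors of the same world are R-related), so the schema is valid here.
(D) R is euclidean (any two R-successors of the same world are R-related), so the schema is valid here.

none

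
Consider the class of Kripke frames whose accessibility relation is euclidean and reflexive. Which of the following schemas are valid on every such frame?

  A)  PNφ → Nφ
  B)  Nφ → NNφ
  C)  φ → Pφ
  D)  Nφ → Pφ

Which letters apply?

A reflexive euclidean relation is also symmetric (from wRw and wRv the euclidean condition gives vRw) and hence transitive; it is an equivalence relation.
(A) PNφ → Nφ is the dual of axiom 5; it is valid on a frame exactly when R is euclidean. Every such R is euclidean, so valid.
(B) axiom 4: valid iff R is transitive. Every such R is transitive — valid.
(C) the dual of axiom T: valid iff R is reflexive. Every such R is reflexive — valid.
(D) axiom D: valid iff R is serial. Every such R is serial — valid.

A, B, C, D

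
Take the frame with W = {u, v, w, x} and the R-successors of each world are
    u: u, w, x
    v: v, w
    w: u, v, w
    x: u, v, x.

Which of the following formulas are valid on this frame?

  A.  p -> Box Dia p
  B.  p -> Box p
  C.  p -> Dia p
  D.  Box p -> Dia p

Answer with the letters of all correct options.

C, D

R is reflexive: each world relates to itself.
R is not symmetric: x R v but not v R x.
R is serial: every world has an R-successor.
R is not a subset of the identity: u R w with u ≠ w.
(A) axiom B: valid iff R is symmetric. R is not symmetric — not valid.
(B) p -> Box p (equivalent to ◇p→p) corresponds to R being a subset of the identity. Here R ⊄ identity, so not valid.
(C) p -> Dia p (the dual of axiom T) characterises the reflexive frames. R is reflexive — valid.
(D) Box p -> Dia p (axiom D) characterises the serial frames. R is serial — valid.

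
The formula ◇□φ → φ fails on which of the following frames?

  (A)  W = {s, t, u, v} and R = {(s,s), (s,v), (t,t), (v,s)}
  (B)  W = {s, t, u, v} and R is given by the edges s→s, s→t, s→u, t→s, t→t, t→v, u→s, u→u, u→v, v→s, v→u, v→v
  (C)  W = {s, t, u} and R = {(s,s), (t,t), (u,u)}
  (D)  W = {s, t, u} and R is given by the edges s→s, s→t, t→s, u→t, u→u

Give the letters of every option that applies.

The schema ◇□φ → φ is the dual of axiom B; it is valid on a frame iff R is symmetric.
(A) R is symmetric (every R-edge is matched by its reverse), so the schema is valid here.
(B) R is not symmetric (t R v but not v R t), so the schema fails here.
(C) R is symmetric (every R-edge is matched by its reverse), so the schema is valid here.
(D) R is not symmetric (u R t but not t R u), so the schema fails here.

B, D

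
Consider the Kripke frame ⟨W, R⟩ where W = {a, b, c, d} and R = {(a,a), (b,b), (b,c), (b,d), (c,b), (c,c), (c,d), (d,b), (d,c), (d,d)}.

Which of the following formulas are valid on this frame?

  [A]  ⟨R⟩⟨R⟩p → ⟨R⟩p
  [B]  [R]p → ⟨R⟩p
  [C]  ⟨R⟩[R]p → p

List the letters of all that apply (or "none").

R is symmetric: every R-edge is matched by its reverse.
R is transitive: R is closed under composition.
R is serial: every world has an R-successor.
(A) the dual of axiom 4: valid iff R is transitive. R is transitive — valid.
(B) [R]p → ⟨R⟩p is axiom D; it is valid on a frame exactly when R is serial. R is serial, so valid.
(C) the dual of axiom B: valid iff R is symmetric. R is symmetric — valid.

A, B, C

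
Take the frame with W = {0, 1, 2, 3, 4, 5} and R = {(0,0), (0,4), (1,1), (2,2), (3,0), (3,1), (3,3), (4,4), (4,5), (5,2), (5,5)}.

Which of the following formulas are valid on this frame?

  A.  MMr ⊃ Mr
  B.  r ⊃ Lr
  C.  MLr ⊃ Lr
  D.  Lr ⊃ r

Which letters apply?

D

R is reflexive: each world relates to itself.
R is not transitive: 0 R 4 and 4 R 5 but not 0 R 5.
R is not euclidean: 0 R 4 and 0 R 0 but not 4 R 0.
R is not a subset of the identity: 0 R 4 with 0 ≠ 4.
(A) MMr ⊃ Mr (the dual of axiom 4) characterises the transitive frames. R is not transitive — not valid.
(B) r ⊃ Lr (equivalent to ◇p→p) corresponds to R being a subset of the identity. Here R ⊄ identity, so not valid.
(C) MLr ⊃ Lr (the dual of axiom 5) characterises the euclidean frames. R is not euclidean — not valid.
(D) Lr ⊃ r is axiom T, which corresponds to reflexivity. R is reflexive — valid.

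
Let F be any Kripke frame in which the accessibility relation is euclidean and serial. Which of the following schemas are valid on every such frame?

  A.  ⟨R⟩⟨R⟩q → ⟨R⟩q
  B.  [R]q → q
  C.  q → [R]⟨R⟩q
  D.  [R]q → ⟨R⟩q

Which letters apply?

(A) ⟨R⟩⟨R⟩q → ⟨R⟩q is the dual of axiom 4; it is valid on a frame exactly when R is transitive. Such an R need not be transitive, so not valid.
(B) [R]q → q (axiom T) characterises the reflexive frames. Such an R need not be reflexive — not valid.
(C) q → [R]⟨R⟩q is axiom B; it is valid on a frame exactly when R is symmetric. Such an R need not be symmetric, so not valid.
(D) [R]q → ⟨R⟩q is axiom D; it is valid on a frame exactly when R is serial. Every such R is serial, so valid.

D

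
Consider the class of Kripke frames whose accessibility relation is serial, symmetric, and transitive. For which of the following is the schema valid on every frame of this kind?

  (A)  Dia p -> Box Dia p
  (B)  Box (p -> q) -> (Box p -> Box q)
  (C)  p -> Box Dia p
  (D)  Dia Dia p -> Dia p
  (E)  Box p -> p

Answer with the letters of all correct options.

A serial symmetric transitive relation is reflexive (take any v with uRv; symmetry gives vRu and transitivity gives uRu), hence an equivalence relation.
(A) Dia p -> Box Dia p is axiom 5; it is valid on a frame exactly when R is euclidean. Every such R is euclidean, so valid.
(B) Box (p -> q) -> (Box p -> Box q) is axiom K, valid on every Kripke frame — valid.
(C) p -> Box Dia p (axiom B) characterises the symmetric frames. Every such R is symmetric — valid.
(D) Dia Dia p -> Dia p is the dual of axiom 4; it is valid on a frame exactly when R is transitive. Every such R is transitive, so valid.
(E) axiom T: valid iff R is reflexive. Every such R is reflexive — valid.

A, B, C, D, E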